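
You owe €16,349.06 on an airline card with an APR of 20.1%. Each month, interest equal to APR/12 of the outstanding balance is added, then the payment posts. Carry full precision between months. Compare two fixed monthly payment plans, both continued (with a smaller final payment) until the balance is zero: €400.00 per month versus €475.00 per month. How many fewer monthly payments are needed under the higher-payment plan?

Monthly rate r = 20.1%/12 = 1.675% = 0.01675.
At €400.00/mo: n = ⌈−ln(1 − rB₀/P)/ln(1+r)⌉ = 70 payments (last €188.41); total interest = total paid − €16,349.06 = €11,439.35.
At €475.00/mo: 52 payments (last €346.02); total interest €8,221.96.
Payments saved = 70 − 52 = 18.

18 fewer payments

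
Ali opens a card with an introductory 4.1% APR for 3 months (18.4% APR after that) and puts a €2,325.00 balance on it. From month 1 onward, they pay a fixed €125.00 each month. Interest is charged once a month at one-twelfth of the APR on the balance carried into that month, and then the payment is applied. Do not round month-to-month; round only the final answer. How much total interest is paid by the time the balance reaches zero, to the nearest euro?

Promo months 1–3 at r₀ = 4.1%/12 = 0.00341667; months 4+ at r₁ = 18.4%/12 = 0.0153333.
After month 3: iterate B ← B·(1+r₀) − €125.00 for 3 months → €1,972.63.
Then at r₁ with €125.00/mo: n₂ = −ln(1 − r₁·B/P)/ln(1+r₁) ≈ 18.21 → 19 more payments.
Total paid = 21·€125.00 + €25.91 = €2,650.91; interest = €2,650.91 − €2,325.00 = €325.91.

€326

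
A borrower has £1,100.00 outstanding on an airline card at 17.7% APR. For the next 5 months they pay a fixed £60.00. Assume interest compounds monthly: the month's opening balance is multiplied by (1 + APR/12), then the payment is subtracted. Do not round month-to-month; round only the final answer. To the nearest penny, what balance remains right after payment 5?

Monthly rate r = 17.7%/12 = 1.475% = 0.01475.
Each month: B ← B·(1+r) − £60.00.
Month 1: interest £16.22; balance after payment £1,056.22.
Month 2: interest £15.58; balance after payment £1,011.80.
Month 3: interest £14.92; balance after payment £966.73.
Month 4: interest £14.26; balance after payment £920.99.
Month 5: interest £13.58; balance after payment £874.57.

£874.57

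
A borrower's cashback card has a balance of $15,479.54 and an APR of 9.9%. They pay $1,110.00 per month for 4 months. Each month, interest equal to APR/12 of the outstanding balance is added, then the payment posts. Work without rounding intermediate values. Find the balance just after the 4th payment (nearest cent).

$11,501.47

Monthly rate r = 9.9%/12 = 0.825% = 0.00825.
Each month: B ← B·(1+r) − $1,110.00.
Month 1: interest $127.71; balance after payment $14,497.25.
Month 2: interest $119.60; balance after payment $13,506.85.
Month 3: interest $111.43; balance after payment $12,508.28.
Month 4: interest $103.19; balance after payment $11,501.47.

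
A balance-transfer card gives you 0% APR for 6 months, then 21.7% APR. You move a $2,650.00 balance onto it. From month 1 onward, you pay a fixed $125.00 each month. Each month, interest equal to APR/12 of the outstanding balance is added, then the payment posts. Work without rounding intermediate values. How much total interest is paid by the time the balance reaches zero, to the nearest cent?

$341.75

Promo months 1–6 at r₀ = 0%/12 = 0; months 7+ at r₁ = 21.7%/12 = 0.0180833.
After month 6 (no interest yet): B = $2,650.00 − 6·$125.00 = $1,900.00.
Then at r₁ with $125.00/mo: n₂ = −ln(1 − r₁·B/P)/ln(1+r₁) ≈ 17.93 → 18 more payments.
Total paid = 23·$125.00 + $116.75 = $2,991.75; interest = $2,991.75 − $2,650.00 = $341.75.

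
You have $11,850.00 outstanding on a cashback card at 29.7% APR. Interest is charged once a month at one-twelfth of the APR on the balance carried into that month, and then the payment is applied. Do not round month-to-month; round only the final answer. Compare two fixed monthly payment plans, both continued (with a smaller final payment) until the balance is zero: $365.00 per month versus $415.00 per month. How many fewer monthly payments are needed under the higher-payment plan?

Monthly rate r = 29.7%/12 = 2.475% = 0.02475.
At $365.00/mo: n = ⌈−ln(1 − rB₀/P)/ln(1+r)⌉ = 67 payments (last $204.43); total interest = total paid − $11,850.00 = $12,444.43.
At $415.00/mo: 51 payments (last $71.72); total interest $8,971.72.
Payments saved = 67 − 51 = 16.

16 fewer payments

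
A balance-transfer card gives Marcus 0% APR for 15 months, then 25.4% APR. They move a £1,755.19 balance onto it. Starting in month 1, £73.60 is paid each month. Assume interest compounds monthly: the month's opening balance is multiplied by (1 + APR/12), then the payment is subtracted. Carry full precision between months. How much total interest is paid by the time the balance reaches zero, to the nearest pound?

£78

Promo months 1–15 at r₀ = 0%/12 = 0; months 16+ at r₁ = 25.4%/12 = 0.0211667.
After month 15 (no interest yet): B = £1,755.19 − 15·£73.60 = £651.19.
Then at r₁ with £73.60/mo: n₂ = −ln(1 − r₁·B/P)/ln(1+r₁) ≈ 9.90 → 10 more payments.
Total paid = 24·£73.60 + £66.31 = £1,832.71; interest = £1,832.71 − £1,755.19 = £77.52.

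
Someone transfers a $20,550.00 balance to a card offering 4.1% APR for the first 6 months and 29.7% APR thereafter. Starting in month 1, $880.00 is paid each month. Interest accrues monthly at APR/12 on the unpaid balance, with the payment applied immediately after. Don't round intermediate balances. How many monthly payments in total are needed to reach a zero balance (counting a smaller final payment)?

Promo months 1–6 at r₀ = 4.1%/12 = 0.00341667; months 7+ at r₁ = 29.7%/12 = 0.02475.
After month 6: iterate B ← B·(1+r₀) − $880.00 for 6 months → $15,649.58.
Then at r₁ with $880.00/mo: n₂ = −ln(1 − r₁·B/P)/ln(1+r₁) ≈ 23.73 → 24 more payments.

30 payments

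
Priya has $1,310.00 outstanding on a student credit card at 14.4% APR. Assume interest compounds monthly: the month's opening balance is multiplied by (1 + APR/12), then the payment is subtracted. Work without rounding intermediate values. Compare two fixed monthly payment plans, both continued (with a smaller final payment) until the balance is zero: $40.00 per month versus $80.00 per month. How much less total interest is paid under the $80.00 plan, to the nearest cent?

$206.72

Monthly rate r = 14.4%/12 = 1.2% = 0.012.
At $40.00/mo: n = ⌈−ln(1 − rB₀/P)/ln(1+r)⌉ = 42 payments (last $34.08); total interest = total paid − $1,310.00 = $364.08.
At $80.00/mo: 19 payments (last $27.36); total interest $157.36.
Interest saved = $364.08 − $157.36 = $206.72.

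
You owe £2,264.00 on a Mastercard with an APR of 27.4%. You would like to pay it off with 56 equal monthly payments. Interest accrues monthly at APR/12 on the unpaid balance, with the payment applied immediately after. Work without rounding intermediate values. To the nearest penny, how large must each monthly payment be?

Monthly rate r = 27.4%/12 = 2.28333% = 0.0228333.
Level-payment amortization: P = B₀·r / (1 − (1+r)^(−n)) = 2264.00·0.0228333 / (1 − 1.02283^(−56)).
Denominator 1 − (1+r)^(−56) = 0.717559405.
P = 51.6947 / 0.717559405 ≈ 72.04.

£72.04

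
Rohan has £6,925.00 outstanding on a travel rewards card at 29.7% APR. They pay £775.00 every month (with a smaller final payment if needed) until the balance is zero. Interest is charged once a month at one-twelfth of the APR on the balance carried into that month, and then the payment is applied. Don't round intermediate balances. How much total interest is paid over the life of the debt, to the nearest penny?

Monthly rate r = 29.7%/12 = 2.475% = 0.02475.
Payoff takes n = ⌈−ln(1 − rB₀/P)/ln(1+r)⌉ = ⌈10.223⌉ = 11 payments; the last is £174.54.
Total paid = 10·£775.00 + £174.54 = £7,924.54.
Total interest = total paid − principal = £7,924.54 − £6,925.00 = £999.54.

£999.54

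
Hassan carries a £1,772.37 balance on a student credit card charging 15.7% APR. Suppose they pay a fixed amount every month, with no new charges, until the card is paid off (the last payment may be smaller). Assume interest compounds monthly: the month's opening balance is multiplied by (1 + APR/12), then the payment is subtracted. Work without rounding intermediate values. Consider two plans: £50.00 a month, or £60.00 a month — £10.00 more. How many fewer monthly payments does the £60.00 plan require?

10 fewer payments

Monthly rate r = 15.7%/12 = 1.30833% = 0.0130833.
At £50.00/mo: n = ⌈−ln(1 − rB₀/P)/ln(1+r)⌉ = 48 payments (last £47.19); total interest = total paid − £1,772.37 = £624.82.
At £60.00/mo: 38 payments (last £35.13); total interest £482.76.
Payments saved = 48 − 38 = 10.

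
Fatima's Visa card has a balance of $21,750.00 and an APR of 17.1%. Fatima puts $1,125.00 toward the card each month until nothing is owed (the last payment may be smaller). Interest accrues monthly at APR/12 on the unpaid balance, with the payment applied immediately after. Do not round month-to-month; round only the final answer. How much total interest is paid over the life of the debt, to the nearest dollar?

$3,875

Monthly rate r = 17.1%/12 = 1.425% = 0.01425.
Payoff takes n = ⌈−ln(1 − rB₀/P)/ln(1+r)⌉ = ⌈22.776⌉ = 23 payments; the last is $874.88.
Total paid = 22·$1,125.00 + $874.88 = $25,624.88.
Total interest = total paid − principal = $25,624.88 − $21,750.00 = $3,874.88.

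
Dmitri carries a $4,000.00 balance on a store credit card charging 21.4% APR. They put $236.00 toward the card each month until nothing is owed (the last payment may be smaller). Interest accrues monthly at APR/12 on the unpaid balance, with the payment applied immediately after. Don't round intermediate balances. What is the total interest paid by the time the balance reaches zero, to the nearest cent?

Monthly rate r = 21.4%/12 = 1.78333% = 0.0178333.
Payoff takes n = ⌈−ln(1 − rB₀/P)/ln(1+r)⌉ = ⌈20.361⌉ = 21 payments; the last is $85.73.
Total paid = 20·$236.00 + $85.73 = $4,805.73.
Total interest = total paid − principal = $4,805.73 − $4,000.00 = $805.73.

$805.73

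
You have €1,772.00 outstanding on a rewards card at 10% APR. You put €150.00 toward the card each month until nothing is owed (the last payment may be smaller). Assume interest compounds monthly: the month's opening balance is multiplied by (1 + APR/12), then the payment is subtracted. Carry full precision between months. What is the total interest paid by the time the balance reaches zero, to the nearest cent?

€101.32

Monthly rate r = 10%/12 = 0.833333% = 0.00833333.
Payoff takes n = ⌈−ln(1 − rB₀/P)/ln(1+r)⌉ = ⌈12.488⌉ = 13 payments; the last is €73.32.
Total paid = 12·€150.00 + €73.32 = €1,873.32.
Total interest = total paid − principal = €1,873.32 − €1,772.00 = €101.32.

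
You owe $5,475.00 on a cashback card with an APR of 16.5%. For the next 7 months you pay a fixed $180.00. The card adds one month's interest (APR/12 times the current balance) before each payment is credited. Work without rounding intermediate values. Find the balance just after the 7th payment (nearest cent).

$4,711.03

Monthly rate r = 16.5%/12 = 1.375% = 0.01375.
Each month: B ← B·(1+r) − $180.00.
Month 1: interest $75.28; balance after payment $5,370.28.
Month 2: interest $73.84; balance after payment $5,264.12.
Month 3: interest $72.38; balance after payment $5,156.50.
Month 4: interest $70.90; balance after payment $5,047.41.
Month 5: interest $69.40; balance after payment $4,936.81.
Month 6: interest $67.88; balance after payment $4,824.69.
Month 7: interest $66.34; balance after payment $4,711.03.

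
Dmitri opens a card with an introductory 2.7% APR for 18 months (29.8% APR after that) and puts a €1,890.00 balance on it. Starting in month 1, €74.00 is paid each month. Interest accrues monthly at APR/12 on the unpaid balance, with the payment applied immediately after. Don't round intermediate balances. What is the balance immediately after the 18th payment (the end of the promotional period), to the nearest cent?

Promo months 1–18 at r₀ = 2.7%/12 = 0.00225; months 19+ at r₁ = 29.8%/12 = 0.0248333.
After month 18: iterate B ← B·(1+r₀) − €74.00 for 18 months → €610.24.

€610.24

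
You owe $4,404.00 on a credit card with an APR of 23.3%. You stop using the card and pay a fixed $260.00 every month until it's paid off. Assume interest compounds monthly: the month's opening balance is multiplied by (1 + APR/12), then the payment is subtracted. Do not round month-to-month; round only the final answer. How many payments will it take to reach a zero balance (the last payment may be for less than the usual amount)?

21 months

Monthly rate r = 23.3%/12 = 1.94167% = 0.0194167.
Recurrence: B ← B·(1+r) − $260.00.
Month 1: interest $85.51; balance after payment $4,229.51.
Month 2: interest $82.12; balance after payment $4,051.63.
Closed form: n = −ln(1 − rB₀/P)/ln(1+r) = −ln(0.67111)/ln(1.01942) ≈ 20.739, so the balance reaches zero during payment 21.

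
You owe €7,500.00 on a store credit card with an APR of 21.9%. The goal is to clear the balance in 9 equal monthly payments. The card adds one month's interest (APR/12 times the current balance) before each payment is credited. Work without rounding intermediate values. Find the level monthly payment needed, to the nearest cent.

Monthly rate r = 21.9%/12 = 1.825% = 0.01825.
Level-payment amortization: P = B₀·r / (1 − (1+r)^(−n)) = 7500.00·0.01825 / (1 − 1.01825^(−9)).
Denominator 1 − (1+r)^(−9) = 0.15021271.
P = 136.875 / 0.15021271 ≈ 911.21.

€911.21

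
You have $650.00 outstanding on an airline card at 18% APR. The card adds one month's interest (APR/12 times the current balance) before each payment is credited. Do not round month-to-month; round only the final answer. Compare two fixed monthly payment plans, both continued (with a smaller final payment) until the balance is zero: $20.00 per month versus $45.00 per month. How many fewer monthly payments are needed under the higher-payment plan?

28 fewer payments

Monthly rate r = 18%/12 = 1.5% = 0.015.
At $20.00/mo: n = ⌈−ln(1 − rB₀/P)/ln(1+r)⌉ = 45 payments (last $17.95); total interest = total paid − $650.00 = $247.95.
At $45.00/mo: 17 payments (last $18.15); total interest $88.15.
Payments saved = 45 − 17 = 28.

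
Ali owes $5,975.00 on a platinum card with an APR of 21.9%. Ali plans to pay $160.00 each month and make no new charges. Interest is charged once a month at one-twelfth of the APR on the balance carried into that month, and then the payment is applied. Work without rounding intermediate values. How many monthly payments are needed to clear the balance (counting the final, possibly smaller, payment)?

64 payments

Monthly rate r = 21.9%/12 = 1.825% = 0.01825.
Recurrence: B ← B·(1+r) − $160.00.
Month 1: interest $109.04; balance after payment $5,924.04.
Month 2: interest $108.11; balance after payment $5,872.16.
Closed form: n = −ln(1 − rB₀/P)/ln(1+r) = −ln(0.31848)/ln(1.01825) ≈ 63.267, so the balance reaches zero during payment 64.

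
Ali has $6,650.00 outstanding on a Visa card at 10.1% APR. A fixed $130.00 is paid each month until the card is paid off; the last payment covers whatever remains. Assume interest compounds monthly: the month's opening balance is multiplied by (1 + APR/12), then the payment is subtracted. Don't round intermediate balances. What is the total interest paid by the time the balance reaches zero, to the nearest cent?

Monthly rate r = 10.1%/12 = 0.841667% = 0.00841667.
Payoff takes n = ⌈−ln(1 − rB₀/P)/ln(1+r)⌉ = ⌈67.181⌉ = 68 payments; the last is $23.63.
Total paid = 67·$130.00 + $23.63 = $8,733.63.
Total interest = total paid − principal = $8,733.63 − $6,650.00 = $2,083.63.

$2,083.63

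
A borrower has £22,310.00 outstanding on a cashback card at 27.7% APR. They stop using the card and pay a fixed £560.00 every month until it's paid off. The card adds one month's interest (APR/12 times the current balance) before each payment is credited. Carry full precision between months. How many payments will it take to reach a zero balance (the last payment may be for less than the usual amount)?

Monthly rate r = 27.7%/12 = 2.30833% = 0.0230833.
Recurrence: B ← B·(1+r) − £560.00.
Month 1: interest £514.99; balance after payment £22,264.99.
Month 2: interest £513.95; balance after payment £22,218.94.
Closed form: n = −ln(1 − rB₀/P)/ln(1+r) = −ln(0.080376)/ln(1.02308) ≈ 110.470, so the balance reaches zero during payment 111.

111 payments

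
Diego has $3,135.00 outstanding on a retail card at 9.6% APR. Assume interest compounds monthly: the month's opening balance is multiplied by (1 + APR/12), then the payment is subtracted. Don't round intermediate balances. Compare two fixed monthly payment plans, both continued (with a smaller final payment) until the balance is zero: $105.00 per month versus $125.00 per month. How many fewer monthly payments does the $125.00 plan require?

Monthly rate r = 9.6%/12 = 0.8% = 0.008.
At $105.00/mo: n = ⌈−ln(1 − rB₀/P)/ln(1+r)⌉ = 35 payments (last $26.65); total interest = total paid − $3,135.00 = $461.65.
At $125.00/mo: 29 payments (last $13.15); total interest $378.15.
Payments saved = 35 − 29 = 6.

6 fewer payments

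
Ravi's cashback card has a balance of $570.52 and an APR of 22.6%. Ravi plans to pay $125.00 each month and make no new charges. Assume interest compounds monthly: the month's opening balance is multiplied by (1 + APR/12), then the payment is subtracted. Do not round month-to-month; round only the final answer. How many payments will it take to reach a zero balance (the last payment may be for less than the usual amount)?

5 payments

Monthly rate r = 22.6%/12 = 1.88333% = 0.0188333.
Recurrence: B ← B·(1+r) − $125.00.
Month 1: interest $10.74; balance after payment $456.26.
Month 2: interest $8.59; balance after payment $339.86.
Month 3: interest $6.40; balance after payment $221.26.
Month 4: interest $4.17; balance after payment $100.43.
Month 5: interest $1.89; balance after payment $0.00.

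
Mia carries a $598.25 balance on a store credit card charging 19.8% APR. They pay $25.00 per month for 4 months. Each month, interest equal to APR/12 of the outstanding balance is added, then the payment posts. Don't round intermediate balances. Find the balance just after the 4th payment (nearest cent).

$536.22

Monthly rate r = 19.8%/12 = 1.65% = 0.0165.
Each month: B ← B·(1+r) − $25.00.
Month 1: interest $9.87; balance after payment $583.12.
Month 2: interest $9.62; balance after payment $567.74.
Month 3: interest $9.37; balance after payment $552.11.
Month 4: interest $9.11; balance after payment $536.22.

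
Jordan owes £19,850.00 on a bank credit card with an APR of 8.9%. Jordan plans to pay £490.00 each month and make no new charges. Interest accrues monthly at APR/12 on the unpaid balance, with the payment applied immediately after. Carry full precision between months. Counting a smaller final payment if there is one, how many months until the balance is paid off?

49 payments

Monthly rate r = 8.9%/12 = 0.741667% = 0.00741667.
Recurrence: B ← B·(1+r) − £490.00.
Month 1: interest £147.22; balance after payment £19,507.22.
Month 2: interest £144.68; balance after payment £19,161.90.
Closed form: n = −ln(1 − rB₀/P)/ln(1+r) = −ln(0.69955)/ln(1.00742) ≈ 48.356, so the balance reaches zero during payment 49.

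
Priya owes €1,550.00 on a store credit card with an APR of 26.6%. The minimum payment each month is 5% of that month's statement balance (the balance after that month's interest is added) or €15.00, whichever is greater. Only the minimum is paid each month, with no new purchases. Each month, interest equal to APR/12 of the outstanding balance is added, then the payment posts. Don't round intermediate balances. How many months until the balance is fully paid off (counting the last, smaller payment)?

83 months

Monthly rate r = 26.6%/12 = 2.21667% = 0.0221667.
While 5% of the post-interest balance exceeds €15.00, each month B ← (B·(1+r))·(1 − 0.05), i.e. B shrinks by the factor (1+r)·0.95 = 0.97106.
This holds for months 1–57. Entering month 58 the balance is €290.61; 5% of the post-interest balance is now below €15.00, so the flat €15.00 minimum applies from here.
From month 58 a fixed €15.00 at rate r clears €290.61 in 26 more payments. Total: 57 + 26 = 83 months.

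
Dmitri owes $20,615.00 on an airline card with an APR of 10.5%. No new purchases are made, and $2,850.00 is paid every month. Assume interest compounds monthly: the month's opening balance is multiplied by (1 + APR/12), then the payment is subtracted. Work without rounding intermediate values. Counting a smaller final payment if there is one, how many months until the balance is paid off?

Monthly rate r = 10.5%/12 = 0.875% = 0.00875.
Recurrence: B ← B·(1+r) − $2,850.00.
Month 1: interest $180.38; balance after payment $17,945.38.
Month 2: interest $157.02; balance after payment $15,252.40.
Closed form: n = −ln(1 − rB₀/P)/ln(1+r) = −ln(0.93671)/ln(1.00875) ≈ 7.505, so the balance reaches zero during payment 8.

8 months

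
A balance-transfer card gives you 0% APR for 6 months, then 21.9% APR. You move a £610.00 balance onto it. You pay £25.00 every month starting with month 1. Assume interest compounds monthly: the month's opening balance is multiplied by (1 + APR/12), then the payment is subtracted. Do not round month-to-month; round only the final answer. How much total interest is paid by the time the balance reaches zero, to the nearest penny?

£105.66

Promo months 1–6 at r₀ = 0%/12 = 0; months 7+ at r₁ = 21.9%/12 = 0.01825.
After month 6 (no interest yet): B = £610.00 − 6·£25.00 = £460.00.
Then at r₁ with £25.00/mo: n₂ = −ln(1 − r₁·B/P)/ln(1+r₁) ≈ 22.62 → 23 more payments.
Total paid = 28·£25.00 + £15.66 = £715.66; interest = £715.66 − £610.00 = £105.66.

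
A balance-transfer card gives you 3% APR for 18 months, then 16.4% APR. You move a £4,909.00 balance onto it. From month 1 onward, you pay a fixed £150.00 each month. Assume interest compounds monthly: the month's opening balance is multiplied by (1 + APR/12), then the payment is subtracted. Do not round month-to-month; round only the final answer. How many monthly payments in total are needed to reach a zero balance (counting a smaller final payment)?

Promo months 1–18 at r₀ = 3%/12 = 0.0025; months 19+ at r₁ = 16.4%/12 = 0.0136667.
After month 18: iterate B ← B·(1+r₀) − £150.00 for 18 months → £2,376.52.
Then at r₁ with £150.00/mo: n₂ = −ln(1 − r₁·B/P)/ln(1+r₁) ≈ 17.98 → 18 more payments.

36 payments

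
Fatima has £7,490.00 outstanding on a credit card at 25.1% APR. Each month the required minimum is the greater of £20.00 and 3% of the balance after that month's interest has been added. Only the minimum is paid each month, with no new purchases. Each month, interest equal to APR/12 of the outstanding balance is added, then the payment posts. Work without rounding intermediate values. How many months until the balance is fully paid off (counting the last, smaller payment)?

306 months

Monthly rate r = 25.1%/12 = 2.09167% = 0.0209167.
While 3% of the post-interest balance exceeds £20.00, each month B ← (B·(1+r))·(1 − 0.03), i.e. B shrinks by the factor (1+r)·0.97 = 0.99029.
This holds for months 1–251. Entering month 252 the balance is £646.77; 3% of the post-interest balance is now below £20.00, so the flat £20.00 minimum applies from here.
From month 252 a fixed £20.00 at rate r clears £646.77 in 55 more payments. Total: 251 + 55 = 306 months.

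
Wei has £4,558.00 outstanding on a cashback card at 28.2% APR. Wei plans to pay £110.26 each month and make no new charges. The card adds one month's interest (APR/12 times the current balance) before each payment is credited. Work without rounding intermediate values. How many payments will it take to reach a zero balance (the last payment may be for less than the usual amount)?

154 months

Monthly rate r = 28.2%/12 = 2.35% = 0.0235.
Recurrence: B ← B·(1+r) − £110.26.
Month 1: interest £107.11; balance after payment £4,554.85.
Month 2: interest £107.04; balance after payment £4,551.63.
Closed form: n = −ln(1 − rB₀/P)/ln(1+r) = −ln(0.028542)/ln(1.0235) ≈ 153.107, so the balance reaches zero during payment 154.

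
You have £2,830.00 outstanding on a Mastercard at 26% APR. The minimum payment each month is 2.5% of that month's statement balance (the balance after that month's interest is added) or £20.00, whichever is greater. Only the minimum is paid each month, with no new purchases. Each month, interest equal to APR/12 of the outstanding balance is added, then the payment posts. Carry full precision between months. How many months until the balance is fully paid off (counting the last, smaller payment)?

Monthly rate r = 26%/12 = 2.16667% = 0.0216667.
While 2.5% of the post-interest balance exceeds £20.00, each month B ← (B·(1+r))·(1 − 0.025), i.e. B shrinks by the factor (1+r)·0.975 = 0.99613.
This holds for months 1–331. Entering month 332 the balance is £782.83; 2.5% of the post-interest balance is now below £20.00, so the flat £20.00 minimum applies from here.
From month 332 a fixed £20.00 at rate r clears £782.83 in 88 more payments. Total: 331 + 88 = 419 months.

419 months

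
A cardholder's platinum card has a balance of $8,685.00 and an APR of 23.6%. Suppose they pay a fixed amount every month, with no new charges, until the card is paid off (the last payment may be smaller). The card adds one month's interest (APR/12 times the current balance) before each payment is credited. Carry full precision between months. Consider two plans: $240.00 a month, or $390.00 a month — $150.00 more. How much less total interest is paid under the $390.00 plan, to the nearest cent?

Monthly rate r = 23.6%/12 = 1.96667% = 0.0196667.
At $240.00/mo: n = ⌈−ln(1 − rB₀/P)/ln(1+r)⌉ = 64 payments (last $206.52); total interest = total paid − $8,685.00 = $6,641.52.
At $390.00/mo: 30 payments (last $228.95); total interest $2,853.95.
Interest saved = $6,641.52 − $2,853.95 = $3,787.57.

$3,787.57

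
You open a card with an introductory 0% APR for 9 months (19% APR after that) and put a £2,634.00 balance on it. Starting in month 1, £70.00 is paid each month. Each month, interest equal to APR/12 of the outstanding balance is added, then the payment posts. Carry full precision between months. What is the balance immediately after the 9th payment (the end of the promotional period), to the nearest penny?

Promo months 1–9 at r₀ = 0%/12 = 0; months 10+ at r₁ = 19%/12 = 0.0158333.
After month 9 (no interest yet): B = £2,634.00 − 9·£70.00 = £2,004.00.

£2,004.00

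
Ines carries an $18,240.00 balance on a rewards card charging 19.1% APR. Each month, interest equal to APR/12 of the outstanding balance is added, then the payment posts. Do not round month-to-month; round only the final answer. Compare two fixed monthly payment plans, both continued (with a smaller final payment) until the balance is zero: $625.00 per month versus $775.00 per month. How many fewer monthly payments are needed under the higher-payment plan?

10 fewer payments

Monthly rate r = 19.1%/12 = 1.59167% = 0.0159167.
At $625.00/mo: n = ⌈−ln(1 − rB₀/P)/ln(1+r)⌉ = 40 payments (last $346.15); total interest = total paid − $18,240.00 = $6,481.15.
At $775.00/mo: 30 payments (last $561.97); total interest $4,796.97.
Payments saved = 40 − 30 = 10.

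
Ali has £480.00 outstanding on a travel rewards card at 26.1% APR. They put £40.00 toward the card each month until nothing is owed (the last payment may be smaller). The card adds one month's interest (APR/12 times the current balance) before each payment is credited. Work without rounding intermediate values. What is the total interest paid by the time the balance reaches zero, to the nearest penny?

Monthly rate r = 26.1%/12 = 2.175% = 0.02175.
Payoff takes n = ⌈−ln(1 − rB₀/P)/ln(1+r)⌉ = ⌈14.057⌉ = 15 payments; the last is £2.29.
Total paid = 14·£40.00 + £2.29 = £562.29.
Total interest = total paid − principal = £562.29 − £480.00 = £82.29.

£82.29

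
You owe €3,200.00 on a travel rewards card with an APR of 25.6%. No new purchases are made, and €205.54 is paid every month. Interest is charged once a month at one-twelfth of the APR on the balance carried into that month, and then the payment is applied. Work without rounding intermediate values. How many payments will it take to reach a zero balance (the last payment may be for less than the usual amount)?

20 months

Monthly rate r = 25.6%/12 = 2.13333% = 0.0213333.
Recurrence: B ← B·(1+r) − €205.54.
Month 1: interest €68.27; balance after payment €3,062.73.
Month 2: interest €65.34; balance after payment €2,922.52.
Closed form: n = −ln(1 − rB₀/P)/ln(1+r) = −ln(0.66787)/ln(1.02133) ≈ 19.123, so the balance reaches zero during payment 20.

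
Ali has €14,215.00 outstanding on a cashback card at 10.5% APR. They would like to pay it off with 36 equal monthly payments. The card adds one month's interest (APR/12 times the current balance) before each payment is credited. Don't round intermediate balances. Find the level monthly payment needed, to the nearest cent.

€462.02

Monthly rate r = 10.5%/12 = 0.875% = 0.00875.
Level-payment amortization: P = B₀·r / (1 − (1+r)^(−n)) = 14215.00·0.00875 / (1 − 1.00875^(−36)).
Denominator 1 − (1+r)^(−36) = 0.269210529.
P = 124.381 / 0.269210529 ≈ 462.02.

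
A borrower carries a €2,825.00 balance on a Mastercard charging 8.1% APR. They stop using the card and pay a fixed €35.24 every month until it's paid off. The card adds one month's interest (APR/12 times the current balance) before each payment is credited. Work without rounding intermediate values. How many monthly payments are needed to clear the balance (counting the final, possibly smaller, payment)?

Monthly rate r = 8.1%/12 = 0.675% = 0.00675.
Recurrence: B ← B·(1+r) − €35.24.
Month 1: interest €19.07; balance after payment €2,808.83.
Month 2: interest €18.96; balance after payment €2,792.55.
Closed form: n = −ln(1 − rB₀/P)/ln(1+r) = −ln(0.45889)/ln(1.00675) ≈ 115.789, so the balance reaches zero during payment 116.

116 months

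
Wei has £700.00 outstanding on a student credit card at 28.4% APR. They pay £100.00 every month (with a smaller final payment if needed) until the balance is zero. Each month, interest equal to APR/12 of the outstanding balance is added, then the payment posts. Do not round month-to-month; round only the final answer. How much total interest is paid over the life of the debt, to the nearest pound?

Monthly rate r = 28.4%/12 = 2.36667% = 0.0236667.
Payoff takes n = ⌈−ln(1 − rB₀/P)/ln(1+r)⌉ = ⌈7.743⌉ = 8 payments; the last is £74.55.
Total paid = 7·£100.00 + £74.55 = £774.55.
Total interest = total paid − principal = £774.55 − £700.00 = £74.55.

£75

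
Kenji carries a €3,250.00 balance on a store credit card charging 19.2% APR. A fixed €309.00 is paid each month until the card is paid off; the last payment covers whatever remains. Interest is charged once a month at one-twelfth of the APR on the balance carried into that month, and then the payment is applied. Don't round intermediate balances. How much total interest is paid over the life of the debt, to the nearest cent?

Monthly rate r = 19.2%/12 = 1.6% = 0.016.
Payoff takes n = ⌈−ln(1 − rB₀/P)/ln(1+r)⌉ = ⌈11.608⌉ = 12 payments; the last is €188.60.
Total paid = 11·€309.00 + €188.60 = €3,587.60.
Total interest = total paid − principal = €3,587.60 − €3,250.00 = €337.60.

€337.60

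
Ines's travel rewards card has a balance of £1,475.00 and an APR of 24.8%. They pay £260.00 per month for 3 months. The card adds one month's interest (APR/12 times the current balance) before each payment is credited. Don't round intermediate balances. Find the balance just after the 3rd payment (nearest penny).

£772.12

Monthly rate r = 24.8%/12 = 2.06667% = 0.0206667.
Each month: B ← B·(1+r) − £260.00.
Month 1: interest £30.48; balance after payment £1,245.48.
Month 2: interest £25.74; balance after payment £1,011.22.
Month 3: interest £20.90; balance after payment £772.12.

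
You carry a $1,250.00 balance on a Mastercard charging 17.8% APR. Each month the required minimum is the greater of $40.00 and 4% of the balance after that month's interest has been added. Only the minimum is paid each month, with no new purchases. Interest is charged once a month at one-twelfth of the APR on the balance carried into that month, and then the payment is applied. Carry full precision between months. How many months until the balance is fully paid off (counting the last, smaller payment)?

Monthly rate r = 17.8%/12 = 1.48333% = 0.0148333.
While 4% of the post-interest balance exceeds $40.00, each month B ← (B·(1+r))·(1 − 0.04), i.e. B shrinks by the factor (1+r)·0.96 = 0.97424.
This holds for months 1–10. Entering month 11 the balance is $962.87; 4% of the post-interest balance is now below $40.00, so the flat $40.00 minimum applies from here.
From month 11 a fixed $40.00 at rate r clears $962.87 in 30 more payments. Total: 10 + 30 = 40 months.

40 months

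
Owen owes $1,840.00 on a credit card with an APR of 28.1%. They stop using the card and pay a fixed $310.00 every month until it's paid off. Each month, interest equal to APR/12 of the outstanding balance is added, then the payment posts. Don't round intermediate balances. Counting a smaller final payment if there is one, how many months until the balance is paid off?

Monthly rate r = 28.1%/12 = 2.34167% = 0.0234167.
Recurrence: B ← B·(1+r) − $310.00.
Month 1: interest $43.09; balance after payment $1,573.09.
Month 2: interest $36.84; balance after payment $1,299.92.
Closed form: n = −ln(1 − rB₀/P)/ln(1+r) = −ln(0.86101)/ln(1.02342) ≈ 6.465, so the balance reaches zero during payment 7.

7 months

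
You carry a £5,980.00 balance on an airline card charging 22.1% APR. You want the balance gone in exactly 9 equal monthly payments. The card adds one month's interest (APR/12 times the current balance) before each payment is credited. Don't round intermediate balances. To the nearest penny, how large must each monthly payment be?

£727.12

Monthly rate r = 22.1%/12 = 1.84167% = 0.0184167.
Level-payment amortization: P = B₀·r / (1 − (1+r)^(−n)) = 5980.00·0.0184167 / (1 − 1.01842^(−9)).
Denominator 1 − (1+r)^(−9) = 0.151463521.
P = 110.132 / 0.151463521 ≈ 727.12.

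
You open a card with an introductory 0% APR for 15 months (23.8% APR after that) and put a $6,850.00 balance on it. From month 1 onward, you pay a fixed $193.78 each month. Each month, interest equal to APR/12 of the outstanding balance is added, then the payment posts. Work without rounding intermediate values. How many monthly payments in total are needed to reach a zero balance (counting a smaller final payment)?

42 months

Promo months 1–15 at r₀ = 0%/12 = 0; months 16+ at r₁ = 23.8%/12 = 0.0198333.
After month 15 (no interest yet): B = $6,850.00 − 15·$193.78 = $3,943.30.
Then at r₁ with $193.78/mo: n₂ = −ln(1 − r₁·B/P)/ln(1+r₁) ≈ 26.32 → 27 more payments.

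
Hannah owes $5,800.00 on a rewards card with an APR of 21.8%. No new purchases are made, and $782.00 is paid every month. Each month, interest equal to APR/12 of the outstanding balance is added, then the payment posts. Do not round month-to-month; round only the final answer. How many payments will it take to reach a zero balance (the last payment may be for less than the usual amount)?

Monthly rate r = 21.8%/12 = 1.81667% = 0.0181667.
Recurrence: B ← B·(1+r) − $782.00.
Month 1: interest $105.37; balance after payment $5,123.37.
Month 2: interest $93.07; balance after payment $4,434.44.
Closed form: n = −ln(1 − rB₀/P)/ln(1+r) = −ln(0.86526)/ln(1.01817) ≈ 8.039, so the balance reaches zero during payment 9.

9 payments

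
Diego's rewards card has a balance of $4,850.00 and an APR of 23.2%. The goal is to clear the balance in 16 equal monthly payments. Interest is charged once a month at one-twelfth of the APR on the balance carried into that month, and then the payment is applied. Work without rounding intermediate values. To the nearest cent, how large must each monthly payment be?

$355.32

Monthly rate r = 23.2%/12 = 1.93333% = 0.0193333.
Level-payment amortization: P = B₀·r / (1 − (1+r)^(−n)) = 4850.00·0.0193333 / (1 − 1.01933^(−16)).
Denominator 1 − (1+r)^(−16) = 0.263893965.
P = 93.7667 / 0.263893965 ≈ 355.32.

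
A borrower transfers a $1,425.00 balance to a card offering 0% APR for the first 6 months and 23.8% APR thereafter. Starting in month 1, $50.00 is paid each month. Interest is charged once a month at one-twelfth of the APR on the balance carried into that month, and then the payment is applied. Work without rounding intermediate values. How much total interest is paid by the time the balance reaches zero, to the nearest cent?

$379.79

Promo months 1–6 at r₀ = 0%/12 = 0; months 7+ at r₁ = 23.8%/12 = 0.0198333.
After month 6 (no interest yet): B = $1,425.00 − 6·$50.00 = $1,125.00.
Then at r₁ with $50.00/mo: n₂ = −ln(1 − r₁·B/P)/ln(1+r₁) ≈ 30.09 → 31 more payments.
Total paid = 36·$50.00 + $4.79 = $1,804.79; interest = $1,804.79 − $1,425.00 = $379.79.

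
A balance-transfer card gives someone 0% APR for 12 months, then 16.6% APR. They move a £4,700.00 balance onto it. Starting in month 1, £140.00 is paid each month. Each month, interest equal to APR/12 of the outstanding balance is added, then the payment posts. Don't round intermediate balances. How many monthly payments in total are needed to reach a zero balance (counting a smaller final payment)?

38 months

Promo months 1–12 at r₀ = 0%/12 = 0; months 13+ at r₁ = 16.6%/12 = 0.0138333.
After month 12 (no interest yet): B = £4,700.00 − 12·£140.00 = £3,020.00.
Then at r₁ with £140.00/mo: n₂ = −ln(1 − r₁·B/P)/ln(1+r₁) ≈ 25.80 → 26 more payments.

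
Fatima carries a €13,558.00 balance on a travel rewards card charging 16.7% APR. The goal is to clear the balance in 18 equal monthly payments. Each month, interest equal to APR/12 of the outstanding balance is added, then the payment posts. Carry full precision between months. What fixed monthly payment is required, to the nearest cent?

€856.70

Monthly rate r = 16.7%/12 = 1.39167% = 0.0139167.
Level-payment amortization: P = B₀·r / (1 − (1+r)^(−n)) = 13558.00·0.0139167 / (1 − 1.01392^(−18)).
Denominator 1 − (1+r)^(−18) = 0.220242997.
P = 188.682 / 0.220242997 ≈ 856.70.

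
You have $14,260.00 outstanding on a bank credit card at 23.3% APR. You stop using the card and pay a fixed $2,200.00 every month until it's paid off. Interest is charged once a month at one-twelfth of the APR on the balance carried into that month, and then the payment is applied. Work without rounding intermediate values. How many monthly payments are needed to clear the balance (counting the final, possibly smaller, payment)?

Monthly rate r = 23.3%/12 = 1.94167% = 0.0194167.
Recurrence: B ← B·(1+r) − $2,200.00.
Month 1: interest $276.88; balance after payment $12,336.88.
Month 2: interest $239.54; balance after payment $10,376.42.
Closed form: n = −ln(1 − rB₀/P)/ln(1+r) = −ln(0.87414)/ln(1.01942) ≈ 6.995, so the balance reaches zero during payment 7.

7 months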